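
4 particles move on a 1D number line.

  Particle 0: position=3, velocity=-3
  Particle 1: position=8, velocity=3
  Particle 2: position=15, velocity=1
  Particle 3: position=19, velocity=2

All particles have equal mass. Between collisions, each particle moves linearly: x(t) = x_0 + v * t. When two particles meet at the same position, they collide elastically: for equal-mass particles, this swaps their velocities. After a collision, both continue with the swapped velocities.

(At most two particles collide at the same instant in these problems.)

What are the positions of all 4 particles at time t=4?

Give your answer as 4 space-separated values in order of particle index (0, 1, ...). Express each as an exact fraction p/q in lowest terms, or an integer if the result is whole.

Collision at t=7/2: particles 1 and 2 swap velocities; positions: p0=-15/2 p1=37/2 p2=37/2 p3=26; velocities now: v0=-3 v1=1 v2=3 v3=2
Advance to t=4 (no further collisions before then); velocities: v0=-3 v1=1 v2=3 v3=2; positions = -9 19 20 27

Answer: -9 19 20 27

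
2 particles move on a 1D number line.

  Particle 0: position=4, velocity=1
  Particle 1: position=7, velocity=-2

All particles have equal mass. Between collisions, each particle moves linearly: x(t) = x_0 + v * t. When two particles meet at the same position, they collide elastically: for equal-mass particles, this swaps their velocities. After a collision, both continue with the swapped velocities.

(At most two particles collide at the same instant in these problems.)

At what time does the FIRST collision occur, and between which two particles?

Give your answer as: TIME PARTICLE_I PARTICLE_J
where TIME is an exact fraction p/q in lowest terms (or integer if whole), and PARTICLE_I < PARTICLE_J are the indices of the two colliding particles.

Answer: 1 0 1

Derivation:
Pair (0,1): pos 4,7 vel 1,-2 -> gap=3, closing at 3/unit, collide at t=1
Earliest collision: t=1 between 0 and 1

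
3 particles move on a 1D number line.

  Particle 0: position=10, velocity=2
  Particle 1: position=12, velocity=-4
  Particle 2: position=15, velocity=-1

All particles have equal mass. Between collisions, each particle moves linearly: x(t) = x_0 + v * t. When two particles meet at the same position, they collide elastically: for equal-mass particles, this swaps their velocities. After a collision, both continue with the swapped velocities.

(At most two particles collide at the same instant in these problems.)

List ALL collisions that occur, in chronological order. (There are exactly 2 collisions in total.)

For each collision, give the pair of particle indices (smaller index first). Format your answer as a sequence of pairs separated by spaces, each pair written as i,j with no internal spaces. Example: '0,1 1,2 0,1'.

Collision at t=1/3: particles 0 and 1 swap velocities; positions: p0=32/3 p1=32/3 p2=44/3; velocities now: v0=-4 v1=2 v2=-1
Collision at t=5/3: particles 1 and 2 swap velocities; positions: p0=16/3 p1=40/3 p2=40/3; velocities now: v0=-4 v1=-1 v2=2

Answer: 0,1 1,2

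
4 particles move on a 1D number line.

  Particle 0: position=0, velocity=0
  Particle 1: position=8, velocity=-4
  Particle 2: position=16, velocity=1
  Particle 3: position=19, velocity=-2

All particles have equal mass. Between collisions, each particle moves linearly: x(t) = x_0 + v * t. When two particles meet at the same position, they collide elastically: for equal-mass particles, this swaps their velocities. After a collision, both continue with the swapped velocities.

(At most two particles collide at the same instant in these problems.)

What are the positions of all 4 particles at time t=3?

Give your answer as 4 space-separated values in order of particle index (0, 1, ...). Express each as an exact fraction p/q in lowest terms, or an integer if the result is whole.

Answer: -4 0 13 19

Derivation:
Collision at t=1: particles 2 and 3 swap velocities; positions: p0=0 p1=4 p2=17 p3=17; velocities now: v0=0 v1=-4 v2=-2 v3=1
Collision at t=2: particles 0 and 1 swap velocities; positions: p0=0 p1=0 p2=15 p3=18; velocities now: v0=-4 v1=0 v2=-2 v3=1
Advance to t=3 (no further collisions before then); velocities: v0=-4 v1=0 v2=-2 v3=1; positions = -4 0 13 19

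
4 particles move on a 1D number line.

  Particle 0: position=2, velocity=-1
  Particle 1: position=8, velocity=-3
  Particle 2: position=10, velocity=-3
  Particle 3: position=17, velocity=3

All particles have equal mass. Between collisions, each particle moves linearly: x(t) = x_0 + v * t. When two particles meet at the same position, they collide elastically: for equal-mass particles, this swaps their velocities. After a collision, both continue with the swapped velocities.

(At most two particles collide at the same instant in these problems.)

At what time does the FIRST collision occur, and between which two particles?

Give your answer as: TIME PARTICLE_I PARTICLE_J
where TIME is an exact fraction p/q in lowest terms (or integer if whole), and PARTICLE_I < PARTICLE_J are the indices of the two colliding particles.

Pair (0,1): pos 2,8 vel -1,-3 -> gap=6, closing at 2/unit, collide at t=3
Pair (1,2): pos 8,10 vel -3,-3 -> not approaching (rel speed 0 <= 0)
Pair (2,3): pos 10,17 vel -3,3 -> not approaching (rel speed -6 <= 0)
Earliest collision: t=3 between 0 and 1

Answer: 3 0 1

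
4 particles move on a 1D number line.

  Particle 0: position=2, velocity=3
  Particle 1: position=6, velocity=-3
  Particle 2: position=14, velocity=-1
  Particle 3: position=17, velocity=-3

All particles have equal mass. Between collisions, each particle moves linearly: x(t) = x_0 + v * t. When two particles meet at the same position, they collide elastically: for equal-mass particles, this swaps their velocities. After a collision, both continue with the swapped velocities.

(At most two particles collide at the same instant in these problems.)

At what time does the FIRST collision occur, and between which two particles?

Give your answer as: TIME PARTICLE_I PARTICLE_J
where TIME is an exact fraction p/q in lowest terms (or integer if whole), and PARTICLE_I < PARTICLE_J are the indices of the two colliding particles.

Pair (0,1): pos 2,6 vel 3,-3 -> gap=4, closing at 6/unit, collide at t=2/3
Pair (1,2): pos 6,14 vel -3,-1 -> not approaching (rel speed -2 <= 0)
Pair (2,3): pos 14,17 vel -1,-3 -> gap=3, closing at 2/unit, collide at t=3/2
Earliest collision: t=2/3 between 0 and 1

Answer: 2/3 0 1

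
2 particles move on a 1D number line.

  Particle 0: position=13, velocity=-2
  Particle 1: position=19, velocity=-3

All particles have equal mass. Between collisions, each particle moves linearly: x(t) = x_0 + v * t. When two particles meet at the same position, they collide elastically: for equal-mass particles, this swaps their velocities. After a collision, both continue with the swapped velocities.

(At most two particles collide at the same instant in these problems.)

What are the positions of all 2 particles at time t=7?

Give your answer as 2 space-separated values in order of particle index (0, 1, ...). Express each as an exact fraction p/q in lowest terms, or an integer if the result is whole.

Answer: -2 -1

Derivation:
Collision at t=6: particles 0 and 1 swap velocities; positions: p0=1 p1=1; velocities now: v0=-3 v1=-2
Advance to t=7 (no further collisions before then); velocities: v0=-3 v1=-2; positions = -2 -1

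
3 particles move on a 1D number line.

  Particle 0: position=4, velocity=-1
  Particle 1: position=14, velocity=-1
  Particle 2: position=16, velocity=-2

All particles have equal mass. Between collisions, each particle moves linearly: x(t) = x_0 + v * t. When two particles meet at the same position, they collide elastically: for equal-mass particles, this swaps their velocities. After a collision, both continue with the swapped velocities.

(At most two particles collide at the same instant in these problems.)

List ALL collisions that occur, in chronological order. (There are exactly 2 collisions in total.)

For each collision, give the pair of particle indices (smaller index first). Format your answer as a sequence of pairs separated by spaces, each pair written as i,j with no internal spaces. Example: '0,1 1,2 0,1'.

Collision at t=2: particles 1 and 2 swap velocities; positions: p0=2 p1=12 p2=12; velocities now: v0=-1 v1=-2 v2=-1
Collision at t=12: particles 0 and 1 swap velocities; positions: p0=-8 p1=-8 p2=2; velocities now: v0=-2 v1=-1 v2=-1

Answer: 1,2 0,1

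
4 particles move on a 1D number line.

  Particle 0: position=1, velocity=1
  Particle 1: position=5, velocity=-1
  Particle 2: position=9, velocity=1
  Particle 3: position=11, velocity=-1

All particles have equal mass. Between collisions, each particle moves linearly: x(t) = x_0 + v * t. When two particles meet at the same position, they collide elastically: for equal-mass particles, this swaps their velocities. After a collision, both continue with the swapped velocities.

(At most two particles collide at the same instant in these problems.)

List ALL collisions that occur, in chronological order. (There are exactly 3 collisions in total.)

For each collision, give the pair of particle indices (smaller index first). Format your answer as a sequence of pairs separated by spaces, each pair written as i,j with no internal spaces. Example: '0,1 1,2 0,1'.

Collision at t=1: particles 2 and 3 swap velocities; positions: p0=2 p1=4 p2=10 p3=10; velocities now: v0=1 v1=-1 v2=-1 v3=1
Collision at t=2: particles 0 and 1 swap velocities; positions: p0=3 p1=3 p2=9 p3=11; velocities now: v0=-1 v1=1 v2=-1 v3=1
Collision at t=5: particles 1 and 2 swap velocities; positions: p0=0 p1=6 p2=6 p3=14; velocities now: v0=-1 v1=-1 v2=1 v3=1

Answer: 2,3 0,1 1,2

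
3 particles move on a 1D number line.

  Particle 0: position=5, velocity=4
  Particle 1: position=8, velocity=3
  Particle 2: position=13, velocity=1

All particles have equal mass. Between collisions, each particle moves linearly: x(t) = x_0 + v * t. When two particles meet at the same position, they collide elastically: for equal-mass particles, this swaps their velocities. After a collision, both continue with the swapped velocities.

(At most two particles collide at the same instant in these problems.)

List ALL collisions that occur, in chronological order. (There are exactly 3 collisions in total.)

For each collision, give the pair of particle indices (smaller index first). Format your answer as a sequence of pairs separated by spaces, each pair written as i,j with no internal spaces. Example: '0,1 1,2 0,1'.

Collision at t=5/2: particles 1 and 2 swap velocities; positions: p0=15 p1=31/2 p2=31/2; velocities now: v0=4 v1=1 v2=3
Collision at t=8/3: particles 0 and 1 swap velocities; positions: p0=47/3 p1=47/3 p2=16; velocities now: v0=1 v1=4 v2=3
Collision at t=3: particles 1 and 2 swap velocities; positions: p0=16 p1=17 p2=17; velocities now: v0=1 v1=3 v2=4

Answer: 1,2 0,1 1,2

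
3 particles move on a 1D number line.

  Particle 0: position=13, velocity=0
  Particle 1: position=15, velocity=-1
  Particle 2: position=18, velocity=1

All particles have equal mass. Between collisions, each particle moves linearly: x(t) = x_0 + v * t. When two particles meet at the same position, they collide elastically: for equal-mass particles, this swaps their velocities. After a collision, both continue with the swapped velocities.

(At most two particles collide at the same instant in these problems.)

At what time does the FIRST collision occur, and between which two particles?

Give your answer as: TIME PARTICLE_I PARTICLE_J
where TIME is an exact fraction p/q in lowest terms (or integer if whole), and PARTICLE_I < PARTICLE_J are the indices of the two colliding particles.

Answer: 2 0 1

Derivation:
Pair (0,1): pos 13,15 vel 0,-1 -> gap=2, closing at 1/unit, collide at t=2
Pair (1,2): pos 15,18 vel -1,1 -> not approaching (rel speed -2 <= 0)
Earliest collision: t=2 between 0 and 1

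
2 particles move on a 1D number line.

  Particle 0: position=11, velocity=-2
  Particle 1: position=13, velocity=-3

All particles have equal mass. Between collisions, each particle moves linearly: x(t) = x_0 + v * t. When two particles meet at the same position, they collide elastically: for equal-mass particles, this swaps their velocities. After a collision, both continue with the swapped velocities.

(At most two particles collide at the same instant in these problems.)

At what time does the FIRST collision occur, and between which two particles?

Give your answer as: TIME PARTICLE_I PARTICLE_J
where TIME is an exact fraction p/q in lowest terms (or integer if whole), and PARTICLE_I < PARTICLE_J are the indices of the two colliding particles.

Answer: 2 0 1

Derivation:
Pair (0,1): pos 11,13 vel -2,-3 -> gap=2, closing at 1/unit, collide at t=2
Earliest collision: t=2 between 0 and 1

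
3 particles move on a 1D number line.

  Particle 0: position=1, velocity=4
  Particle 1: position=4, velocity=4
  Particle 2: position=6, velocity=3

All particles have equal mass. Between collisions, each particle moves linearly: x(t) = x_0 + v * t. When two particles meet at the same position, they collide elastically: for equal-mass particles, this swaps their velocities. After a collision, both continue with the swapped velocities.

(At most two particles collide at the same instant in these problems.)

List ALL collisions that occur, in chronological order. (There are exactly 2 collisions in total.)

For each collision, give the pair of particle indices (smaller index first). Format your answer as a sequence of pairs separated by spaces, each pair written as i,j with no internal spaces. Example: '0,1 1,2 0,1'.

Answer: 1,2 0,1

Derivation:
Collision at t=2: particles 1 and 2 swap velocities; positions: p0=9 p1=12 p2=12; velocities now: v0=4 v1=3 v2=4
Collision at t=5: particles 0 and 1 swap velocities; positions: p0=21 p1=21 p2=24; velocities now: v0=3 v1=4 v2=4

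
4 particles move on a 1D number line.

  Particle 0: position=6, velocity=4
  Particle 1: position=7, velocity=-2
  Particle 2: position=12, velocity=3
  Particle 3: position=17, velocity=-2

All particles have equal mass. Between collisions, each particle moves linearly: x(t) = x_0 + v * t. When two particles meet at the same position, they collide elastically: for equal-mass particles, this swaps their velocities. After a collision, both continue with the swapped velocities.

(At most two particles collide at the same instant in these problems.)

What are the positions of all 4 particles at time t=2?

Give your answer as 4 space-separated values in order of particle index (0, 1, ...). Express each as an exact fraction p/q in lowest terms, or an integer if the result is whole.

Answer: 3 13 14 18

Derivation:
Collision at t=1/6: particles 0 and 1 swap velocities; positions: p0=20/3 p1=20/3 p2=25/2 p3=50/3; velocities now: v0=-2 v1=4 v2=3 v3=-2
Collision at t=1: particles 2 and 3 swap velocities; positions: p0=5 p1=10 p2=15 p3=15; velocities now: v0=-2 v1=4 v2=-2 v3=3
Collision at t=11/6: particles 1 and 2 swap velocities; positions: p0=10/3 p1=40/3 p2=40/3 p3=35/2; velocities now: v0=-2 v1=-2 v2=4 v3=3
Advance to t=2 (no further collisions before then); velocities: v0=-2 v1=-2 v2=4 v3=3; positions = 3 13 14 18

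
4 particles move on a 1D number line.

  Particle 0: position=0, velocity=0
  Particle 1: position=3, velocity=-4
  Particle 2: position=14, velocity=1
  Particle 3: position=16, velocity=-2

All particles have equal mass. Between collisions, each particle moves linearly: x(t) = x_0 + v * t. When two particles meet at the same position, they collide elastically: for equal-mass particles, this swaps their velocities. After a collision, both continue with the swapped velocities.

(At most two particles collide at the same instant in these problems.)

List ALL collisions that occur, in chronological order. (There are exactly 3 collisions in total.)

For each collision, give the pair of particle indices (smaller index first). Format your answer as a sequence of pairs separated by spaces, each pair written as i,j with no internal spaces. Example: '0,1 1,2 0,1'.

Collision at t=2/3: particles 2 and 3 swap velocities; positions: p0=0 p1=1/3 p2=44/3 p3=44/3; velocities now: v0=0 v1=-4 v2=-2 v3=1
Collision at t=3/4: particles 0 and 1 swap velocities; positions: p0=0 p1=0 p2=29/2 p3=59/4; velocities now: v0=-4 v1=0 v2=-2 v3=1
Collision at t=8: particles 1 and 2 swap velocities; positions: p0=-29 p1=0 p2=0 p3=22; velocities now: v0=-4 v1=-2 v2=0 v3=1

Answer: 2,3 0,1 1,2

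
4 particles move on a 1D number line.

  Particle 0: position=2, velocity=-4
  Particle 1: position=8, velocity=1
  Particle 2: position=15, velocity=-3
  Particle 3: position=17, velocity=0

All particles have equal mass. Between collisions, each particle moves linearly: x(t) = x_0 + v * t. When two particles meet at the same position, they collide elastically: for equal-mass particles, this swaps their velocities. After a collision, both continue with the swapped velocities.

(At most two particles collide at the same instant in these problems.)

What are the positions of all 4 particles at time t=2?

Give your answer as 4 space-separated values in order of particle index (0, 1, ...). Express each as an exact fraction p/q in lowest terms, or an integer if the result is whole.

Collision at t=7/4: particles 1 and 2 swap velocities; positions: p0=-5 p1=39/4 p2=39/4 p3=17; velocities now: v0=-4 v1=-3 v2=1 v3=0
Advance to t=2 (no further collisions before then); velocities: v0=-4 v1=-3 v2=1 v3=0; positions = -6 9 10 17

Answer: -6 9 10 17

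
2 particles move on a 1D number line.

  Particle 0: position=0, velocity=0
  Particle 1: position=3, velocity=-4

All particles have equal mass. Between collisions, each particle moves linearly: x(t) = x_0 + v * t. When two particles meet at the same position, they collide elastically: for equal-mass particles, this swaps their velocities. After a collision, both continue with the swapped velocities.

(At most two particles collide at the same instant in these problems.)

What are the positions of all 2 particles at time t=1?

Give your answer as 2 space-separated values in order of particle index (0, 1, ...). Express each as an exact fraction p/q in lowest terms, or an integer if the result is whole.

Answer: -1 0

Derivation:
Collision at t=3/4: particles 0 and 1 swap velocities; positions: p0=0 p1=0; velocities now: v0=-4 v1=0
Advance to t=1 (no further collisions before then); velocities: v0=-4 v1=0; positions = -1 0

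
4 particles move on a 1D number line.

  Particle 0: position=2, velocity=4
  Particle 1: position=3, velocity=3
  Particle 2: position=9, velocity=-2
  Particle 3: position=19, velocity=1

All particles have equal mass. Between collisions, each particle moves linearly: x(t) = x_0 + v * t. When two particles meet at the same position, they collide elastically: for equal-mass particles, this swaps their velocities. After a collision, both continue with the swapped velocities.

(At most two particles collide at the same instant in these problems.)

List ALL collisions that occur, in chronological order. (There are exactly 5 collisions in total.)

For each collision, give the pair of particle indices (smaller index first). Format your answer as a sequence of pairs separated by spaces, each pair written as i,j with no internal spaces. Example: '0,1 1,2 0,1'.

Answer: 0,1 1,2 0,1 2,3 1,2

Derivation:
Collision at t=1: particles 0 and 1 swap velocities; positions: p0=6 p1=6 p2=7 p3=20; velocities now: v0=3 v1=4 v2=-2 v3=1
Collision at t=7/6: particles 1 and 2 swap velocities; positions: p0=13/2 p1=20/3 p2=20/3 p3=121/6; velocities now: v0=3 v1=-2 v2=4 v3=1
Collision at t=6/5: particles 0 and 1 swap velocities; positions: p0=33/5 p1=33/5 p2=34/5 p3=101/5; velocities now: v0=-2 v1=3 v2=4 v3=1
Collision at t=17/3: particles 2 and 3 swap velocities; positions: p0=-7/3 p1=20 p2=74/3 p3=74/3; velocities now: v0=-2 v1=3 v2=1 v3=4
Collision at t=8: particles 1 and 2 swap velocities; positions: p0=-7 p1=27 p2=27 p3=34; velocities now: v0=-2 v1=1 v2=3 v3=4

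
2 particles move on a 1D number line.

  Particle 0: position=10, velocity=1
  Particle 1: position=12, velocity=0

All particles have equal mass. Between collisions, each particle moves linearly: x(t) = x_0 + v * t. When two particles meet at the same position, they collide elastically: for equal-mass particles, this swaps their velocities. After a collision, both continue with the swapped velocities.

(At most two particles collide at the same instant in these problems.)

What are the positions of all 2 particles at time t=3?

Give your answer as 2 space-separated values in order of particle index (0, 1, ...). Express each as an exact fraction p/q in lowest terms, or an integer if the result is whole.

Collision at t=2: particles 0 and 1 swap velocities; positions: p0=12 p1=12; velocities now: v0=0 v1=1
Advance to t=3 (no further collisions before then); velocities: v0=0 v1=1; positions = 12 13

Answer: 12 13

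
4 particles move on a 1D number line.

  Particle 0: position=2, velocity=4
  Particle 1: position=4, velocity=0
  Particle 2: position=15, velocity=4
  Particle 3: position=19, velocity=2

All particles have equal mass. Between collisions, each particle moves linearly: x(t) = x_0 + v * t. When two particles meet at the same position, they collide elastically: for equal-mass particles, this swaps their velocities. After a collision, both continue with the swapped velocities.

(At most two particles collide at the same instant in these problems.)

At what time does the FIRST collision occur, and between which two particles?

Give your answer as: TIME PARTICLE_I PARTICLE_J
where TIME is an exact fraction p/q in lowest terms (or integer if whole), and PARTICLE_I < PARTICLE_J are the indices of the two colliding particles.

Answer: 1/2 0 1

Derivation:
Pair (0,1): pos 2,4 vel 4,0 -> gap=2, closing at 4/unit, collide at t=1/2
Pair (1,2): pos 4,15 vel 0,4 -> not approaching (rel speed -4 <= 0)
Pair (2,3): pos 15,19 vel 4,2 -> gap=4, closing at 2/unit, collide at t=2
Earliest collision: t=1/2 between 0 and 1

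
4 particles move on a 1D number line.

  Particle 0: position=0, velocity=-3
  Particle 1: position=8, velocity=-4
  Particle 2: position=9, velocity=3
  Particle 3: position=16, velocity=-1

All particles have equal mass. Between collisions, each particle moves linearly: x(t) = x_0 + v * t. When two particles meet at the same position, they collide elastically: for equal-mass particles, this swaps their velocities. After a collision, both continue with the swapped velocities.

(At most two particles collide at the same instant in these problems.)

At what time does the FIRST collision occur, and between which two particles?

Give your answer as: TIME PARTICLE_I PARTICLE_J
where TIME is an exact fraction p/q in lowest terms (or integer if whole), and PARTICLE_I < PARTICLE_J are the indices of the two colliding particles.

Pair (0,1): pos 0,8 vel -3,-4 -> gap=8, closing at 1/unit, collide at t=8
Pair (1,2): pos 8,9 vel -4,3 -> not approaching (rel speed -7 <= 0)
Pair (2,3): pos 9,16 vel 3,-1 -> gap=7, closing at 4/unit, collide at t=7/4
Earliest collision: t=7/4 between 2 and 3

Answer: 7/4 2 3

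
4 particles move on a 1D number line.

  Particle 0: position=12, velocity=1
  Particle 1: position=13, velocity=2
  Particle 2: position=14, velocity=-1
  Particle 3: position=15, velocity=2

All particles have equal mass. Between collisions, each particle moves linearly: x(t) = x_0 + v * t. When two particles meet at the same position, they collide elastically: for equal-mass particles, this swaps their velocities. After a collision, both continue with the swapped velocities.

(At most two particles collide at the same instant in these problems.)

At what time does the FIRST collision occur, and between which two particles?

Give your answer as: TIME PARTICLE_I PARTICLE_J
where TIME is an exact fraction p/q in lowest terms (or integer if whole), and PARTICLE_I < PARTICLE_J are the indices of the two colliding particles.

Answer: 1/3 1 2

Derivation:
Pair (0,1): pos 12,13 vel 1,2 -> not approaching (rel speed -1 <= 0)
Pair (1,2): pos 13,14 vel 2,-1 -> gap=1, closing at 3/unit, collide at t=1/3
Pair (2,3): pos 14,15 vel -1,2 -> not approaching (rel speed -3 <= 0)
Earliest collision: t=1/3 between 1 and 2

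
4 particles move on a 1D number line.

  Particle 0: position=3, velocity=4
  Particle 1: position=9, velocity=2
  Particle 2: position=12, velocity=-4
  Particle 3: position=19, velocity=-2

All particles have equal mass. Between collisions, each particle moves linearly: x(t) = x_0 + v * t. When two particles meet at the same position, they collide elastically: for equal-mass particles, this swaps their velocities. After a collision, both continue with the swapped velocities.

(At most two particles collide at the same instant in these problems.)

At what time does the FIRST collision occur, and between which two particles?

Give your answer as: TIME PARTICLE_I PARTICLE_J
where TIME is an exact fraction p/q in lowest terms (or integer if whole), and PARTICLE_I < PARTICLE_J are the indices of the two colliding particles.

Answer: 1/2 1 2

Derivation:
Pair (0,1): pos 3,9 vel 4,2 -> gap=6, closing at 2/unit, collide at t=3
Pair (1,2): pos 9,12 vel 2,-4 -> gap=3, closing at 6/unit, collide at t=1/2
Pair (2,3): pos 12,19 vel -4,-2 -> not approaching (rel speed -2 <= 0)
Earliest collision: t=1/2 between 1 and 2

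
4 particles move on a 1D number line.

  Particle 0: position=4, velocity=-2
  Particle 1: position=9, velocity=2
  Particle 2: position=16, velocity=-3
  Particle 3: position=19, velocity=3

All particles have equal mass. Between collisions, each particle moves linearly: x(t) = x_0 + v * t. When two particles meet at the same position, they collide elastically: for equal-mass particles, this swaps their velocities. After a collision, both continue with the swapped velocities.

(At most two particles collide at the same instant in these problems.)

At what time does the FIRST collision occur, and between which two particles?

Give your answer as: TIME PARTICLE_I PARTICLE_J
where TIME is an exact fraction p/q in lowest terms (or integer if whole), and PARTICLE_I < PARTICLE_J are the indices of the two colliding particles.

Answer: 7/5 1 2

Derivation:
Pair (0,1): pos 4,9 vel -2,2 -> not approaching (rel speed -4 <= 0)
Pair (1,2): pos 9,16 vel 2,-3 -> gap=7, closing at 5/unit, collide at t=7/5
Pair (2,3): pos 16,19 vel -3,3 -> not approaching (rel speed -6 <= 0)
Earliest collision: t=7/5 between 1 and 2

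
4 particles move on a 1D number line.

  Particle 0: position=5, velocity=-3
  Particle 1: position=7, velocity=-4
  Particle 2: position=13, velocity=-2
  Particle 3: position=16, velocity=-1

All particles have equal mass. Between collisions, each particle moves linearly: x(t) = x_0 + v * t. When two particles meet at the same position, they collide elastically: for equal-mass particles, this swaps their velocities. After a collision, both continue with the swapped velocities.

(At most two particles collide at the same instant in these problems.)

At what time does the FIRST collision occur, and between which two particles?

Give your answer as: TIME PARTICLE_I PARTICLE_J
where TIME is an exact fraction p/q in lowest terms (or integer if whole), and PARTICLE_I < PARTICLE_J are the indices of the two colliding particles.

Pair (0,1): pos 5,7 vel -3,-4 -> gap=2, closing at 1/unit, collide at t=2
Pair (1,2): pos 7,13 vel -4,-2 -> not approaching (rel speed -2 <= 0)
Pair (2,3): pos 13,16 vel -2,-1 -> not approaching (rel speed -1 <= 0)
Earliest collision: t=2 between 0 and 1

Answer: 2 0 1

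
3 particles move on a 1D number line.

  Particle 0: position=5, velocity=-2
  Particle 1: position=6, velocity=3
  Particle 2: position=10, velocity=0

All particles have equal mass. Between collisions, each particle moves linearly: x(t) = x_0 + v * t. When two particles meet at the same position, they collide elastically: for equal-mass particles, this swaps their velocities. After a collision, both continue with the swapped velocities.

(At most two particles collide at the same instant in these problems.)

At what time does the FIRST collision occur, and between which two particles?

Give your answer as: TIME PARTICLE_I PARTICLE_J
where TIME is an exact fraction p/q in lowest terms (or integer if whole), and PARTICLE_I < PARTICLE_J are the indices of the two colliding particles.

Pair (0,1): pos 5,6 vel -2,3 -> not approaching (rel speed -5 <= 0)
Pair (1,2): pos 6,10 vel 3,0 -> gap=4, closing at 3/unit, collide at t=4/3
Earliest collision: t=4/3 between 1 and 2

Answer: 4/3 1 2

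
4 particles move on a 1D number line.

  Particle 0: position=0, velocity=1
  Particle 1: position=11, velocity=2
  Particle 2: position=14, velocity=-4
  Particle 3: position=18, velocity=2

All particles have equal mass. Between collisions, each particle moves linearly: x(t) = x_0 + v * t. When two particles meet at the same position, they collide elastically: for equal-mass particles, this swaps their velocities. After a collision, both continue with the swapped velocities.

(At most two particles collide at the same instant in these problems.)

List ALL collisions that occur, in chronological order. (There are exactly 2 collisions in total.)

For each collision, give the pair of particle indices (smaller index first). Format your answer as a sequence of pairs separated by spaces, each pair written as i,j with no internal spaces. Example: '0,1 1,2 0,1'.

Collision at t=1/2: particles 1 and 2 swap velocities; positions: p0=1/2 p1=12 p2=12 p3=19; velocities now: v0=1 v1=-4 v2=2 v3=2
Collision at t=14/5: particles 0 and 1 swap velocities; positions: p0=14/5 p1=14/5 p2=83/5 p3=118/5; velocities now: v0=-4 v1=1 v2=2 v3=2

Answer: 1,2 0,1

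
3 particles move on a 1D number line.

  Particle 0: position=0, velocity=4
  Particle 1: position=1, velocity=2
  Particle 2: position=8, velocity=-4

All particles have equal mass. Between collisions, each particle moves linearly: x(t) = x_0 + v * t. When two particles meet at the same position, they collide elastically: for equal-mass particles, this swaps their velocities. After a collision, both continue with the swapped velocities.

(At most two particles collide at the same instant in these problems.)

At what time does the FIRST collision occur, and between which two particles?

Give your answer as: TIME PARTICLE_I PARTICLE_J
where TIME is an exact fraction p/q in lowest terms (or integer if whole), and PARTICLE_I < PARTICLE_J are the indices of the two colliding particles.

Answer: 1/2 0 1

Derivation:
Pair (0,1): pos 0,1 vel 4,2 -> gap=1, closing at 2/unit, collide at t=1/2
Pair (1,2): pos 1,8 vel 2,-4 -> gap=7, closing at 6/unit, collide at t=7/6
Earliest collision: t=1/2 between 0 and 1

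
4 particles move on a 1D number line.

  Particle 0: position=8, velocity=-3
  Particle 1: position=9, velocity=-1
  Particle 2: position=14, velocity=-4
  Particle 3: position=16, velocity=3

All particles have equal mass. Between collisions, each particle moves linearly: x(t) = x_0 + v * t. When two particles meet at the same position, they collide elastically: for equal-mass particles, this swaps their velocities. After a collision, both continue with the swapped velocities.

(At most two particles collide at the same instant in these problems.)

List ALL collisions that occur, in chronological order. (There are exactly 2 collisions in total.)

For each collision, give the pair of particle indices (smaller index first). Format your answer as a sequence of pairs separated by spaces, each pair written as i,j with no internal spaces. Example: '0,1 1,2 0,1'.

Answer: 1,2 0,1

Derivation:
Collision at t=5/3: particles 1 and 2 swap velocities; positions: p0=3 p1=22/3 p2=22/3 p3=21; velocities now: v0=-3 v1=-4 v2=-1 v3=3
Collision at t=6: particles 0 and 1 swap velocities; positions: p0=-10 p1=-10 p2=3 p3=34; velocities now: v0=-4 v1=-3 v2=-1 v3=3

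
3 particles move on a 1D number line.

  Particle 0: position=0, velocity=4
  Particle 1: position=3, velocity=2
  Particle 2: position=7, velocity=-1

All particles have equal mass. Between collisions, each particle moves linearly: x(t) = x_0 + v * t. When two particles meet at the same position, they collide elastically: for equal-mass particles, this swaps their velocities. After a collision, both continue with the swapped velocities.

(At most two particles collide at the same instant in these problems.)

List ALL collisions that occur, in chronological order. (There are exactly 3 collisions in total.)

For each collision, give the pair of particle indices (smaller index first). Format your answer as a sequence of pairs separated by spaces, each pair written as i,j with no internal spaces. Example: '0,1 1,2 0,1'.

Answer: 1,2 0,1 1,2

Derivation:
Collision at t=4/3: particles 1 and 2 swap velocities; positions: p0=16/3 p1=17/3 p2=17/3; velocities now: v0=4 v1=-1 v2=2
Collision at t=7/5: particles 0 and 1 swap velocities; positions: p0=28/5 p1=28/5 p2=29/5; velocities now: v0=-1 v1=4 v2=2
Collision at t=3/2: particles 1 and 2 swap velocities; positions: p0=11/2 p1=6 p2=6; velocities now: v0=-1 v1=2 v2=4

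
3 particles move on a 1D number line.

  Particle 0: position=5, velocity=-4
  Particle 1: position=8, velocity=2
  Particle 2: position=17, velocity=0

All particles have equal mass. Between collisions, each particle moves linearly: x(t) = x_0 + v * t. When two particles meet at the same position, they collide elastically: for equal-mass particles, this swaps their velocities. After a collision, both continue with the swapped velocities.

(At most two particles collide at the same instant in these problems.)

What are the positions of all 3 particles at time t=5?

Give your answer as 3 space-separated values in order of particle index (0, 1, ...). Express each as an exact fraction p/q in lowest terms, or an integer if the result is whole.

Answer: -15 17 18

Derivation:
Collision at t=9/2: particles 1 and 2 swap velocities; positions: p0=-13 p1=17 p2=17; velocities now: v0=-4 v1=0 v2=2
Advance to t=5 (no further collisions before then); velocities: v0=-4 v1=0 v2=2; positions = -15 17 18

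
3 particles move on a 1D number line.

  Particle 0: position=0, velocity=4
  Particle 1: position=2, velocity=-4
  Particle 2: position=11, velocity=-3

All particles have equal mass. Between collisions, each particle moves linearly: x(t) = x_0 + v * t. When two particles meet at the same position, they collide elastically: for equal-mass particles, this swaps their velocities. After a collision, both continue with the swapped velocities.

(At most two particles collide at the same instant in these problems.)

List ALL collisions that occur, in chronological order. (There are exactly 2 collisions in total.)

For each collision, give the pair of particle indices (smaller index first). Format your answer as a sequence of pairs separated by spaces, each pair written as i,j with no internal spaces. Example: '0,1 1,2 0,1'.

Collision at t=1/4: particles 0 and 1 swap velocities; positions: p0=1 p1=1 p2=41/4; velocities now: v0=-4 v1=4 v2=-3
Collision at t=11/7: particles 1 and 2 swap velocities; positions: p0=-30/7 p1=44/7 p2=44/7; velocities now: v0=-4 v1=-3 v2=4

Answer: 0,1 1,2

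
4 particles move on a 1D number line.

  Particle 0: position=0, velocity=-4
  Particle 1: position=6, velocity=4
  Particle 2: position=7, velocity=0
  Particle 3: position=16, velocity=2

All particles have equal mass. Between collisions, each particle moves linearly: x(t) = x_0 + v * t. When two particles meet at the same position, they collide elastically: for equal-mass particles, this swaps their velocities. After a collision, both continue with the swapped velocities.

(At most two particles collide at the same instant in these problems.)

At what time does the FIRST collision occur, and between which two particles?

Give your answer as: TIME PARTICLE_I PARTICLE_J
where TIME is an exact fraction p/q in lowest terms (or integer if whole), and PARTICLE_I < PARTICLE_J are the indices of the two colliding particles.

Pair (0,1): pos 0,6 vel -4,4 -> not approaching (rel speed -8 <= 0)
Pair (1,2): pos 6,7 vel 4,0 -> gap=1, closing at 4/unit, collide at t=1/4
Pair (2,3): pos 7,16 vel 0,2 -> not approaching (rel speed -2 <= 0)
Earliest collision: t=1/4 between 1 and 2

Answer: 1/4 1 2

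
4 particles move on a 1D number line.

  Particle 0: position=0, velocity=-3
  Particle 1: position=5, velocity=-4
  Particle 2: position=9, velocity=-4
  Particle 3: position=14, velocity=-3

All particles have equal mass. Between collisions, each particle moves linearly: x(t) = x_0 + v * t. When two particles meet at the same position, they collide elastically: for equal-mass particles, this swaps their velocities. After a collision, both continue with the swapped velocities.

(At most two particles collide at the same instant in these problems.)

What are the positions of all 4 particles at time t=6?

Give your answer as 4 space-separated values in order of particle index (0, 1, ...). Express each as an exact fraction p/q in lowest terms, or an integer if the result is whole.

Answer: -19 -18 -15 -4

Derivation:
Collision at t=5: particles 0 and 1 swap velocities; positions: p0=-15 p1=-15 p2=-11 p3=-1; velocities now: v0=-4 v1=-3 v2=-4 v3=-3
Advance to t=6 (no further collisions before then); velocities: v0=-4 v1=-3 v2=-4 v3=-3; positions = -19 -18 -15 -4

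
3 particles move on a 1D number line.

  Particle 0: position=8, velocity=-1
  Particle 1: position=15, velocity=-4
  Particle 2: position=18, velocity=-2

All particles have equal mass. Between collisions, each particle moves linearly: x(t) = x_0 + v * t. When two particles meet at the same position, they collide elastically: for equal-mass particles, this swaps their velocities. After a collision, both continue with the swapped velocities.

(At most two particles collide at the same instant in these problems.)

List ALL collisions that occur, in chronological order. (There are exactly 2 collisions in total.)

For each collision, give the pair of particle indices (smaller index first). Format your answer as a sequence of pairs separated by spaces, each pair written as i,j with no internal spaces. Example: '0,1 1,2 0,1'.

Collision at t=7/3: particles 0 and 1 swap velocities; positions: p0=17/3 p1=17/3 p2=40/3; velocities now: v0=-4 v1=-1 v2=-2
Collision at t=10: particles 1 and 2 swap velocities; positions: p0=-25 p1=-2 p2=-2; velocities now: v0=-4 v1=-2 v2=-1

Answer: 0,1 1,2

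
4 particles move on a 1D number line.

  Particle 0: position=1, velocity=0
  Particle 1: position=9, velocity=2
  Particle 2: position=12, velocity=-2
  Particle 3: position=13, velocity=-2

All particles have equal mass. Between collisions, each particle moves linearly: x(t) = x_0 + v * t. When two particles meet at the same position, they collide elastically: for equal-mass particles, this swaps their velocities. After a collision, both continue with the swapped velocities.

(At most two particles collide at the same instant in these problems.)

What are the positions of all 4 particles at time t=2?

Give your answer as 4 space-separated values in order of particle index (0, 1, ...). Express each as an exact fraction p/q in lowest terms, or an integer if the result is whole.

Answer: 1 8 9 13

Derivation:
Collision at t=3/4: particles 1 and 2 swap velocities; positions: p0=1 p1=21/2 p2=21/2 p3=23/2; velocities now: v0=0 v1=-2 v2=2 v3=-2
Collision at t=1: particles 2 and 3 swap velocities; positions: p0=1 p1=10 p2=11 p3=11; velocities now: v0=0 v1=-2 v2=-2 v3=2
Advance to t=2 (no further collisions before then); velocities: v0=0 v1=-2 v2=-2 v3=2; positions = 1 8 9 13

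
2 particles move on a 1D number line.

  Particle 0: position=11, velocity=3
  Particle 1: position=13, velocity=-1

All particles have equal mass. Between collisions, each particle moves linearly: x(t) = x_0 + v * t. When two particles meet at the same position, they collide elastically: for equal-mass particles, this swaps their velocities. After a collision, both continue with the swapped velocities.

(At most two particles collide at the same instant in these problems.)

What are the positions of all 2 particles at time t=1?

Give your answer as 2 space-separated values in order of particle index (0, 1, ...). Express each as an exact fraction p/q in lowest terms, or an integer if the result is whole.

Collision at t=1/2: particles 0 and 1 swap velocities; positions: p0=25/2 p1=25/2; velocities now: v0=-1 v1=3
Advance to t=1 (no further collisions before then); velocities: v0=-1 v1=3; positions = 12 14

Answer: 12 14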